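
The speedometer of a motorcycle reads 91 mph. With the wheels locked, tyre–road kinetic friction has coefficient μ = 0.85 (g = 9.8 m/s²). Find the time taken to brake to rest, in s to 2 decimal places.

91 mph × 0.44704 = 40.6806 m/s.
a = μg = 0.85 × 9.8 = 8.330 m/s².
Braking time = v/a = 40.6806 / 8.330 = 4.884 s.

Braking time ≈ 4.88 s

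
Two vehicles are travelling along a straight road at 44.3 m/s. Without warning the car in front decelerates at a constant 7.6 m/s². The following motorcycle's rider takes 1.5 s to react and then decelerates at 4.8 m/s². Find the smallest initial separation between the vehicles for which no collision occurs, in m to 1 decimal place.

Minimum gap ≈ 141.8 m

Leader travels v²/(2a_L) = 1962.490 / 15.200 = 129.111 m before stopping.
Follower covers v·t_r = 44.3000 × 1.5 = 66.450 m while reacting, then v²/(2a_F) = 1962.490 / 9.600 = 204.426 m while braking, for a total of 66.450 + 204.426 = 270.876 m.
Since a_F ≤ a_L and the follower starts braking later, the follower is never slower than the leader, so the closest approach is when both have stopped.
Minimum gap = 270.876 − 129.111 = 141.765 m.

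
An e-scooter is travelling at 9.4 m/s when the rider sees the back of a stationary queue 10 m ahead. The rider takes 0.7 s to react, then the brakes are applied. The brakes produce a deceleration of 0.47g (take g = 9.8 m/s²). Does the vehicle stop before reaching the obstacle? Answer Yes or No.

a = 0.47 × 9.8 = 4.606 m/s².
Reaction distance = 9.4000 × 0.7 = 6.580 m.
Braking distance = v²/(2a) = 88.360 / 9.212 = 9.592 m.
Total stopping distance = 6.580 + 9.592 = 16.172 m, vs 10 m available — it cannot stop in time and overshoots by 16.172 − 10 = 6.172 m.

No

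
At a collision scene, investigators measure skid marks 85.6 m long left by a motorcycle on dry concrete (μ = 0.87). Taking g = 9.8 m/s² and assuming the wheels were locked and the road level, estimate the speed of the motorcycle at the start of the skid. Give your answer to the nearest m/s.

Deceleration a = μg = 0.87 × 9.8 = 8.526 m/s².
v = √(2a·d) = √(2 × 8.526 × 85.6) = √1459.651 = 38.2054 m/s.

Initial speed ≈ 38 m/s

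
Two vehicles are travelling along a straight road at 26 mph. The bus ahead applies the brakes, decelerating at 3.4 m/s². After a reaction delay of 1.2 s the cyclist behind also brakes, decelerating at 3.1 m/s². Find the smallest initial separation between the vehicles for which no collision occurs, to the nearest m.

Minimum gap ≈ 16 m

26 mph × 0.44704 = 11.6230 m/s.
Leader travels v²/(2a_L) = 135.094 / 6.800 = 19.867 m before stopping.
Follower covers v·t_r = 11.6230 × 1.2 = 13.948 m while reacting, then v²/(2a_F) = 135.094 / 6.200 = 21.789 m while braking, for a total of 13.948 + 21.789 = 35.737 m.
Since a_F ≤ a_L and the follower starts braking later, the follower is never slower than the leader, so the closest approach is when both have stopped.
Minimum gap = 35.737 − 19.867 = 15.870 m.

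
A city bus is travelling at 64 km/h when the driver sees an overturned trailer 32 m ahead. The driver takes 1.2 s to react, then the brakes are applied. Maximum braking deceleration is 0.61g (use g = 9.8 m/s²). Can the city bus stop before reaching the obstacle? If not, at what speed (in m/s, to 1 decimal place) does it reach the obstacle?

No — it strikes the obstacle at 13.7 m/s

64 km/h ÷ 3.6 = 17.7778 m/s.
a = 0.61 × 9.8 = 5.978 m/s².
Reaction distance = 17.7778 × 1.2 = 21.333 m.
Braking distance needed to stop: v²/(2a) = 316.050 / 11.956 = 26.434 m, so total needed = 21.333 + 26.434 = 47.767 m > 32 m — it cannot stop.
Distance remaining when braking begins: 32 − 21.333 = 10.667 m.
v² = v₀² − 2a·d = 316.050 − 2 × 5.978 × 10.667 = 188.515 m²/s².
v = √188.515 = 13.730 m/s.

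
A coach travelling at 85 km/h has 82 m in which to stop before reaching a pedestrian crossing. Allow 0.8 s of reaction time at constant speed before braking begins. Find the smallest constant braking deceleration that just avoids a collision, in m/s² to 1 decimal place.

Required deceleration ≈ 4.4 m/s²

85 km/h ÷ 3.6 = 23.6111 m/s.
Distance covered during reaction = 23.6111 × 0.8 = 18.889 m.
Distance available for braking: 82 − 18.889 = 63.111 m.
v² = 2a·d ⇒ a = v²/(2d) = 23.6111² / (2 × 63.111) = 557.484 / 126.222 = 4.4167 m/s².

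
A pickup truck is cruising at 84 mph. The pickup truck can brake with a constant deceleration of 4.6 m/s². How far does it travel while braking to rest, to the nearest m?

84 mph × 0.44704 = 37.5514 m/s.
Braking distance = v²/(2a) = 37.5514² / (2 × 4.600) = 1410.108 / 9.200 = 153.273 m.

Braking distance ≈ 153 m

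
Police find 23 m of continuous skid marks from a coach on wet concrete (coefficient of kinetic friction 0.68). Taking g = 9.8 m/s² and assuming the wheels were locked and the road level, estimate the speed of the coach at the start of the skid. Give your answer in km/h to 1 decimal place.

Initial speed ≈ 63.0 km/h

Deceleration a = μg = 0.68 × 9.8 = 6.664 m/s².
v = √(2a·d) = √(2 × 6.664 × 23) = √306.544 = 17.5084 m/s.
= 17.5084 × 3.6 = 63.030 km/h.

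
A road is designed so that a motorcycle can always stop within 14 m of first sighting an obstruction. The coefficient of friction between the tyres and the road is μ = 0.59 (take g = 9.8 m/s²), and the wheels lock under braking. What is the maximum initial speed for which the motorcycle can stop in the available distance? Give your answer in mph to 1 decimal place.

a = μg = 0.59 × 9.8 = 5.782 m/s².
v²/(2a) = d ⇒ v = √(2 × 5.782 × 14) = √161.90 = 12.7240 m/s.
12.7240 m/s ÷ 0.44704 = 28.463 mph.

Maximum speed ≈ 28.5 mph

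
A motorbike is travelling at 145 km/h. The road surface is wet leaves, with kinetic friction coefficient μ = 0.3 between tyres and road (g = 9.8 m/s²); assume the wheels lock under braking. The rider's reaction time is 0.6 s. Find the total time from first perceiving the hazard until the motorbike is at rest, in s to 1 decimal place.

Total time ≈ 14.3 s

145 km/h ÷ 3.6 = 40.2778 m/s.
a = μg = 0.3 × 9.8 = 2.940 m/s².
Braking time = v/a = 40.2778 / 2.940 = 13.700 s.
Total = 0.6 + 13.700 = 14.300 s.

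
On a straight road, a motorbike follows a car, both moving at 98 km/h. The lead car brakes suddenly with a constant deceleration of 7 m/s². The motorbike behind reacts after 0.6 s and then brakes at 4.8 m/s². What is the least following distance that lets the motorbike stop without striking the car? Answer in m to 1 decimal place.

98 km/h ÷ 3.6 = 27.2222 m/s.
Leader travels v²/(2a_L) = 741.048 / 14.000 = 52.932 m before stopping.
Follower covers v·t_r = 27.2222 × 0.6 = 16.333 m while reacting, then v²/(2a_F) = 741.048 / 9.600 = 77.193 m while braking, for a total of 16.333 + 77.193 = 93.526 m.
Since a_F ≤ a_L and the follower starts braking later, the follower is never slower than the leader, so the closest approach is when both have stopped.
Minimum gap = 93.526 − 52.932 = 40.594 m.

Minimum gap ≈ 40.6 m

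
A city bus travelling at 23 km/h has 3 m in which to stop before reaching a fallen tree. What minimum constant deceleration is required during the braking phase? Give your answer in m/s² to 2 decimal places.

Required deceleration ≈ 6.80 m/s²

23 km/h ÷ 3.6 = 6.3889 m/s.
v² = 2a·d ⇒ a = v²/(2d) = 6.3889² / (2 × 3.000) = 40.818 / 6.000 = 6.8030 m/s².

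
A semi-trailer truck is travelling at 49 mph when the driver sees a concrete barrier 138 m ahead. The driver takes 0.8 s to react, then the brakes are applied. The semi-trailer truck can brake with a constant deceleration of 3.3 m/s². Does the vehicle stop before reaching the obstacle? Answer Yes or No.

Yes

49 mph × 0.44704 = 21.9050 m/s.
Reaction distance = 21.9050 × 0.8 = 17.524 m.
Braking distance = v²/(2a) = 479.829 / 6.600 = 72.701 m.
Total stopping distance = 17.524 + 72.701 = 90.225 m, vs 138 m available — it stops with 138 − 90.225 = 47.775 m to spare.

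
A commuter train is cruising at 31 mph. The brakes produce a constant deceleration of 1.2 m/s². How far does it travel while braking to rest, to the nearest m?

31 mph × 0.44704 = 13.8582 m/s.
Braking distance = v²/(2a) = 13.8582² / (2 × 1.200) = 192.050 / 2.400 = 80.021 m.

Braking distance ≈ 80 m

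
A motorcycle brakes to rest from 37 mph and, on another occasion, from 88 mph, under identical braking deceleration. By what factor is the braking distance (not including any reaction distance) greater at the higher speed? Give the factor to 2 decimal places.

Factor ≈ 5.66

Braking distance d = v²/(2a), so with a fixed, d ∝ v².
Factor = (88/37)² = 2.3784² = 5.6568.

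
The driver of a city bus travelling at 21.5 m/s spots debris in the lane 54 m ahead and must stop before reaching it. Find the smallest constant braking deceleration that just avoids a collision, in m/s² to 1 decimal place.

Required deceleration ≈ 4.3 m/s²

v² = 2a·d ⇒ a = v²/(2d) = 21.5000² / (2 × 54.000) = 462.250 / 108.000 = 4.2801 m/s².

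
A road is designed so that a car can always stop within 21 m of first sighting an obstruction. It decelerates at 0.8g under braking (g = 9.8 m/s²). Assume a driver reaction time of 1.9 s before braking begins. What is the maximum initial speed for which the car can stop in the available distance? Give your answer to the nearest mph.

Maximum speed ≈ 19 mph

a = 0.8 × 9.8 = 7.840 m/s².
Stopping distance: v·t_r + v²/(2a) = 21 with t_r = 1.9 s and a = 7.840 m/s².
So v² + 29.792 v − 329.28 = 0.
Positive root: v = −a·t_r + √((a·t_r)² + 2a·d) = −14.896 + √(221.891 + 329.28) = 8.5810 m/s.
8.5810 m/s ÷ 0.44704 = 19.195 mph.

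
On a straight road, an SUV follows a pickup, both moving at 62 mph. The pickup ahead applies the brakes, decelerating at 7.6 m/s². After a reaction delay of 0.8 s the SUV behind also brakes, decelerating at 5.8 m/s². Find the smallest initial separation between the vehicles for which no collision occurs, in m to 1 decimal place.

Minimum gap ≈ 37.9 m

62 mph × 0.44704 = 27.7165 m/s.
Leader travels v²/(2a_L) = 768.204 / 15.200 = 50.540 m before stopping.
Follower covers v·t_r = 27.7165 × 0.8 = 22.173 m while reacting, then v²/(2a_F) = 768.204 / 11.600 = 66.224 m while braking, for a total of 22.173 + 66.224 = 88.397 m.
Since a_F ≤ a_L and the follower starts braking later, the follower is never slower than the leader, so the closest approach is when both have stopped.
Minimum gap = 88.397 − 50.540 = 37.857 m.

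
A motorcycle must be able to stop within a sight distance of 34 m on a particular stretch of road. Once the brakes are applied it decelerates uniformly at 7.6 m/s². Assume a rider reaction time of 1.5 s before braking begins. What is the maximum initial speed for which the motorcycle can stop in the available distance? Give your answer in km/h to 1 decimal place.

Stopping distance: v·t_r + v²/(2a) = 34 with t_r = 1.5 s and a = 7.600 m/s².
So v² + 22.800 v − 516.80 = 0.
Positive root: v = −a·t_r + √((a·t_r)² + 2a·d) = −11.400 + √(129.960 + 516.80) = 14.0315 m/s.
14.0315 m/s × 3.6 = 50.513 km/h.

Maximum speed ≈ 50.5 km/h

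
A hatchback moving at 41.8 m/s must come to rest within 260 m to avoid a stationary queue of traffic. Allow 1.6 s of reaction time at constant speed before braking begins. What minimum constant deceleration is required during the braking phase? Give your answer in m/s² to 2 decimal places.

Required deceleration ≈ 4.52 m/s²

Distance covered during reaction = 41.8000 × 1.6 = 66.880 m.
Distance available for braking: 260 − 66.880 = 193.120 m.
v² = 2a·d ⇒ a = v²/(2d) = 41.8000² / (2 × 193.120) = 1747.240 / 386.240 = 4.5237 m/s².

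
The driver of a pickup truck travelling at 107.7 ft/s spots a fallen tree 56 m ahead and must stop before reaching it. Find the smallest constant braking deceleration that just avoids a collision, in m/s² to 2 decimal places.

Required deceleration ≈ 9.62 m/s²

107.7 ft/s × 0.3048 = 32.8270 m/s.
v² = 2a·d ⇒ a = v²/(2d) = 32.8270² / (2 × 56.000) = 1077.612 / 112.000 = 9.6215 m/s².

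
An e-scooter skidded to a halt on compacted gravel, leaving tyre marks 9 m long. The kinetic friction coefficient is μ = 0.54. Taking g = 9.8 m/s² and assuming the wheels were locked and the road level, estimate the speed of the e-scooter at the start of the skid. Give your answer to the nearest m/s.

Initial speed ≈ 10 m/s

Deceleration a = μg = 0.54 × 9.8 = 5.292 m/s².
v = √(2a·d) = √(2 × 5.292 × 9) = √95.256 = 9.7599 m/s.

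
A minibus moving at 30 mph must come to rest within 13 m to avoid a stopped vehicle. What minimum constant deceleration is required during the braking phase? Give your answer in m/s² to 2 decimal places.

Required deceleration ≈ 6.92 m/s²

30 mph × 0.44704 = 13.4112 m/s.
v² = 2a·d ⇒ a = v²/(2d) = 13.4112² / (2 × 13.000) = 179.860 / 26.000 = 6.9177 m/s².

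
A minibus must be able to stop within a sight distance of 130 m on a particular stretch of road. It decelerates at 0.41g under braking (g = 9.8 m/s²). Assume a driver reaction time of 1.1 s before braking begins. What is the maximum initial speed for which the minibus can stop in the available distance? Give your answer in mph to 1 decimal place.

a = 0.41 × 9.8 = 4.018 m/s².
Stopping distance: v·t_r + v²/(2a) = 130 with t_r = 1.1 s and a = 4.018 m/s².
So v² + 8.840 v − 1044.68 = 0.
Positive root: v = −a·t_r + √((a·t_r)² + 2a·d) = −4.420 + √(19.536 + 1044.68) = 28.2023 m/s.
28.2023 m/s ÷ 0.44704 = 63.087 mph.

Maximum speed ≈ 63.1 mph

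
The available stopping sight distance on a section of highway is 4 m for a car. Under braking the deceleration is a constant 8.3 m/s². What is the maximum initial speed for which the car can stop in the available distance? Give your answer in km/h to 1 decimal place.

v²/(2a) = d ⇒ v = √(2 × 8.300 × 4) = √66.40 = 8.1486 m/s.
8.1486 m/s × 3.6 = 29.335 km/h.

Maximum speed ≈ 29.3 km/h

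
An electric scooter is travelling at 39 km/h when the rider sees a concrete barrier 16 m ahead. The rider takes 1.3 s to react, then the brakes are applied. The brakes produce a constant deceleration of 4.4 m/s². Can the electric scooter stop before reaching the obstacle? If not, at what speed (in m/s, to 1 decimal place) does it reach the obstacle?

No — it strikes the obstacle at 10.0 m/s

39 km/h ÷ 3.6 = 10.8333 m/s.
Reaction distance = 10.8333 × 1.3 = 14.083 m.
Braking distance needed to stop: v²/(2a) = 117.360 / 8.800 = 13.336 m, so total needed = 14.083 + 13.336 = 27.419 m > 16 m — it cannot stop.
Distance remaining when braking begins: 16 − 14.083 = 1.917 m.
v² = v₀² − 2a·d = 117.360 − 2 × 4.400 × 1.917 = 100.490 m²/s².
v = √100.490 = 10.024 m/s.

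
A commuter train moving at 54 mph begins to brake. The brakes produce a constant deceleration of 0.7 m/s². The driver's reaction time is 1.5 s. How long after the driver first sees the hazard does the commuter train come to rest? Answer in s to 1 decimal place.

Total time ≈ 36.0 s

54 mph × 0.44704 = 24.1402 m/s.
Braking time = v/a = 24.1402 / 0.700 = 34.486 s.
Total = 1.5 + 34.486 = 35.986 s.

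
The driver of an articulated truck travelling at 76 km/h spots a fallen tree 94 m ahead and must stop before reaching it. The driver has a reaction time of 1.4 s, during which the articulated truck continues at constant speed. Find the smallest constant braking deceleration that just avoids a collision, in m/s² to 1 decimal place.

76 km/h ÷ 3.6 = 21.1111 m/s.
Distance covered during reaction = 21.1111 × 1.4 = 29.556 m.
Distance available for braking: 94 − 29.556 = 64.444 m.
v² = 2a·d ⇒ a = v²/(2d) = 21.1111² / (2 × 64.444) = 445.679 / 128.888 = 3.4579 m/s².

Required deceleration ≈ 3.5 m/s²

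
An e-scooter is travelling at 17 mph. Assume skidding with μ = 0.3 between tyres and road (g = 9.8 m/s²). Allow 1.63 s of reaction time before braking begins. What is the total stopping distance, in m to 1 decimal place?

Total stopping distance ≈ 22.2 m

17 mph × 0.44704 = 7.5997 m/s.
a = μg = 0.3 × 9.8 = 2.940 m/s².
Reaction distance = v·t_r = 7.5997 × 1.63 = 12.388 m.
Braking distance = v²/(2a) = 7.5997² / (2 × 2.940) = 57.755 / 5.880 = 9.822 m.
Total = 12.388 + 9.822 = 22.210 m.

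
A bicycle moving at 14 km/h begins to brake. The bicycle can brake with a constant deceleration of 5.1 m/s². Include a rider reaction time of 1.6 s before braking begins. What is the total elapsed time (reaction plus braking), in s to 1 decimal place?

Total time ≈ 2.4 s

14 km/h ÷ 3.6 = 3.8889 m/s.
Braking time = v/a = 3.8889 / 5.100 = 0.763 s.
Total = 1.6 + 0.763 = 2.363 s.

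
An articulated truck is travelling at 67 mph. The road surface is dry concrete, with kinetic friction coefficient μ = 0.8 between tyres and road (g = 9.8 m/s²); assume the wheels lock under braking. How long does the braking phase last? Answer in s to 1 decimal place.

67 mph × 0.44704 = 29.9517 m/s.
a = μg = 0.8 × 9.8 = 7.840 m/s².
Braking time = v/a = 29.9517 / 7.840 = 3.820 s.

Braking time ≈ 3.8 s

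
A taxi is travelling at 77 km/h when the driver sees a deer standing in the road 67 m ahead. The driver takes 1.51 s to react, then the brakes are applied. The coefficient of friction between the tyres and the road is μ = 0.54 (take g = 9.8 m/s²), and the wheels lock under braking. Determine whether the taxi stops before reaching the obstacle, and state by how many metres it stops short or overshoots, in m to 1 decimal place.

77 km/h ÷ 3.6 = 21.3889 m/s.
a = μg = 0.54 × 9.8 = 5.292 m/s².
Reaction distance = 21.3889 × 1.51 = 32.297 m.
Braking distance = v²/(2a) = 457.485 / 10.584 = 43.224 m.
Total stopping distance = 32.297 + 43.224 = 75.521 m, vs 67 m available — it cannot stop in time and overshoots by 75.521 − 67 = 8.521 m.

No — it overshoots by 8.5 m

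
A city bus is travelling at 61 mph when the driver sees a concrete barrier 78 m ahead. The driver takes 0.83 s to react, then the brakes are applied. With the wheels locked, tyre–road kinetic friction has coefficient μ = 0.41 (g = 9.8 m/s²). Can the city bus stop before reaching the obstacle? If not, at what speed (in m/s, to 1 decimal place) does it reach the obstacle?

61 mph × 0.44704 = 27.2694 m/s.
a = μg = 0.41 × 9.8 = 4.018 m/s².
Reaction distance = 27.2694 × 0.83 = 22.634 m.
Braking distance needed to stop: v²/(2a) = 743.620 / 8.036 = 92.536 m, so total needed = 22.634 + 92.536 = 115.170 m > 78 m — it cannot stop.
Distance remaining when braking begins: 78 − 22.634 = 55.366 m.
v² = v₀² − 2a·d = 743.620 − 2 × 4.018 × 55.366 = 298.699 m²/s².
v = √298.699 = 17.283 m/s.

No — it strikes the obstacle at 17.3 m/s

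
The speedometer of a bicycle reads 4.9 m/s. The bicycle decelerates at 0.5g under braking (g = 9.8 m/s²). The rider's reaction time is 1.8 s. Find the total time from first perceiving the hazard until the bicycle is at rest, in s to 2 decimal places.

a = 0.5 × 9.8 = 4.900 m/s².
Braking time = v/a = 4.9000 / 4.900 = 1.000 s.
Total = 1.8 + 1.000 = 2.800 s.

Total time ≈ 2.80 s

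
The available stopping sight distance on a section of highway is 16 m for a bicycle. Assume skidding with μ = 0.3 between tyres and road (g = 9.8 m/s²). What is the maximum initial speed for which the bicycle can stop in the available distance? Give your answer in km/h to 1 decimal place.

a = μg = 0.3 × 9.8 = 2.940 m/s².
v²/(2a) = d ⇒ v = √(2 × 2.940 × 16) = √94.08 = 9.6995 m/s.
9.6995 m/s × 3.6 = 34.918 km/h.

Maximum speed ≈ 34.9 km/h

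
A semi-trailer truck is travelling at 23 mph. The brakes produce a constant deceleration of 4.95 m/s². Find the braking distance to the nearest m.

Braking distance ≈ 11 m

23 mph × 0.44704 = 10.2819 m/s.
Braking distance = v²/(2a) = 10.2819² / (2 × 4.950) = 105.717 / 9.900 = 10.678 m.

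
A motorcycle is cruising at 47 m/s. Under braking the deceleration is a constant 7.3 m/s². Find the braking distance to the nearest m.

Braking distance ≈ 151 m

Braking distance = v²/(2a) = 47.0000² / (2 × 7.300) = 2209.000 / 14.600 = 151.301 m.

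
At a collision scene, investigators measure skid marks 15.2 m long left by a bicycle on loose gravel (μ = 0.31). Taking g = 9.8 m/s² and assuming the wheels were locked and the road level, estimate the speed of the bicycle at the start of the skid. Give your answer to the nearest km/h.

Deceleration a = μg = 0.31 × 9.8 = 3.038 m/s².
v = √(2a·d) = √(2 × 3.038 × 15.2) = √92.355 = 9.6102 m/s.
= 9.6102 × 3.6 = 34.597 km/h.

Initial speed ≈ 35 km/h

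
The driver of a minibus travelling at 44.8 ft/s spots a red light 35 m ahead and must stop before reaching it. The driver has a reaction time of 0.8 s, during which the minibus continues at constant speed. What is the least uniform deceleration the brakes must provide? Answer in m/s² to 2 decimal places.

44.8 ft/s × 0.3048 = 13.6550 m/s.
Distance covered during reaction = 13.6550 × 0.8 = 10.924 m.
Distance available for braking: 35 − 10.924 = 24.076 m.
v² = 2a·d ⇒ a = v²/(2d) = 13.6550² / (2 × 24.076) = 186.459 / 48.152 = 3.8723 m/s².

Required deceleration ≈ 3.87 m/s²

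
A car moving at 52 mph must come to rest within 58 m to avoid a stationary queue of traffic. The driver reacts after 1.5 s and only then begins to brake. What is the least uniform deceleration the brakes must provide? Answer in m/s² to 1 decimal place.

Required deceleration ≈ 11.7 m/s²

52 mph × 0.44704 = 23.2461 m/s.
Distance covered during reaction = 23.2461 × 1.5 = 34.869 m.
Distance available for braking: 58 − 34.869 = 23.131 m.
v² = 2a·d ⇒ a = v²/(2d) = 23.2461² / (2 × 23.131) = 540.381 / 46.262 = 11.6809 m/s².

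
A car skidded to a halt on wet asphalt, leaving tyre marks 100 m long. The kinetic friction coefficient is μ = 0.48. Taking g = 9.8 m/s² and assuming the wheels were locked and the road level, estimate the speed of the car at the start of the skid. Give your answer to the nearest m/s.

Initial speed ≈ 31 m/s

Deceleration a = μg = 0.48 × 9.8 = 4.704 m/s².
v = √(2a·d) = √(2 × 4.704 × 100) = √940.800 = 30.6725 m/s.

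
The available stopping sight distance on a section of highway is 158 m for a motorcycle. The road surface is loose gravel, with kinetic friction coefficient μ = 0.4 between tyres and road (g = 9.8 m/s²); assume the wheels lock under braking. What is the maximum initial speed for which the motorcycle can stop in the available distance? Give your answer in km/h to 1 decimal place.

Maximum speed ≈ 126.7 km/h

a = μg = 0.4 × 9.8 = 3.920 m/s².
v²/(2a) = d ⇒ v = √(2 × 3.920 × 158) = √1238.72 = 35.1955 m/s.
35.1955 m/s × 3.6 = 126.704 km/h.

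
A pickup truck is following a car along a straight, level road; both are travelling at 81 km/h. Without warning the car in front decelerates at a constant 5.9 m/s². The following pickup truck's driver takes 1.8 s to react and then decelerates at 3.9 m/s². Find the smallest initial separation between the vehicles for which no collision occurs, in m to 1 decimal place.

81 km/h ÷ 3.6 = 22.5000 m/s.
Leader travels v²/(2a_L) = 506.250 / 11.800 = 42.903 m before stopping.
Follower covers v·t_r = 22.5000 × 1.8 = 40.500 m while reacting, then v²/(2a_F) = 506.250 / 7.800 = 64.904 m while braking, for a total of 40.500 + 64.904 = 105.404 m.
Since a_F ≤ a_L and the follower starts braking later, the follower is never slower than the leader, so the closest approach is when both have stopped.
Minimum gap = 105.404 − 42.903 = 62.501 m.

Minimum gap ≈ 62.5 m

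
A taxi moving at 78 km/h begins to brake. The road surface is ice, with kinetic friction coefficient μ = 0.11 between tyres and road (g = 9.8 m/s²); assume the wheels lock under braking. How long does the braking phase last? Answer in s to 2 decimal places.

78 km/h ÷ 3.6 = 21.6667 m/s.
a = μg = 0.11 × 9.8 = 1.078 m/s².
Braking time = v/a = 21.6667 / 1.078 = 20.099 s.

Braking time ≈ 20.10 s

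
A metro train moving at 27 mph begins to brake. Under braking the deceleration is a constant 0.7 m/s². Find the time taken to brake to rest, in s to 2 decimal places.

Braking time ≈ 17.24 s

27 mph × 0.44704 = 12.0701 m/s.
Braking time = v/a = 12.0701 / 0.700 = 17.243 s.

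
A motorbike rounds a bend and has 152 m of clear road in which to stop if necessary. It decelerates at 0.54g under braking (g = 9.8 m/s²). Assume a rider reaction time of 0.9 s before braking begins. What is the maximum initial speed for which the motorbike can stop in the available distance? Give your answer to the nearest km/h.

Maximum speed ≈ 128 km/h

a = 0.54 × 9.8 = 5.292 m/s².
Stopping distance: v·t_r + v²/(2a) = 152 with t_r = 0.9 s and a = 5.292 m/s².
So v² + 9.526 v − 1608.77 = 0.
Positive root: v = −a·t_r + √((a·t_r)² + 2a·d) = −4.763 + √(22.686 + 1608.77) = 35.6283 m/s.
35.6283 m/s × 3.6 = 128.262 km/h.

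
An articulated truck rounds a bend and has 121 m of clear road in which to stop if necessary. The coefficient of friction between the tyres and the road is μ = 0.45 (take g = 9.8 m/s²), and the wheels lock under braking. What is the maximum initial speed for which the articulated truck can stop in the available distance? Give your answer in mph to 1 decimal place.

Maximum speed ≈ 73.1 mph

a = μg = 0.45 × 9.8 = 4.410 m/s².
v²/(2a) = d ⇒ v = √(2 × 4.410 × 121) = √1067.22 = 32.6683 m/s.
32.6683 m/s ÷ 0.44704 = 73.077 mph.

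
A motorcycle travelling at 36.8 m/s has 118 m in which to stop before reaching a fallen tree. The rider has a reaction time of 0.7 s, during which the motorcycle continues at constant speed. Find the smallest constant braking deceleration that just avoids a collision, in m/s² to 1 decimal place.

Required deceleration ≈ 7.3 m/s²

Distance covered during reaction = 36.8000 × 0.7 = 25.760 m.
Distance available for braking: 118 − 25.760 = 92.240 m.
v² = 2a·d ⇒ a = v²/(2d) = 36.8000² / (2 × 92.240) = 1354.240 / 184.480 = 7.3408 m/s².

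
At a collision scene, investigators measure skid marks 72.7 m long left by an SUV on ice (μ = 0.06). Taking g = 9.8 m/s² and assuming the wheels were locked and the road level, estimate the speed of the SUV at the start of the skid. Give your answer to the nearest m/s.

Deceleration a = μg = 0.06 × 9.8 = 0.588 m/s².
v = √(2a·d) = √(2 × 0.588 × 72.7) = √85.495 = 9.2464 m/s.

Initial speed ≈ 9 m/s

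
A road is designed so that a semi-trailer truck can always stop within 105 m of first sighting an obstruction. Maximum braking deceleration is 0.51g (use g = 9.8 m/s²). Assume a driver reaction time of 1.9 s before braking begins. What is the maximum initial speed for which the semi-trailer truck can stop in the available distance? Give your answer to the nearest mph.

a = 0.51 × 9.8 = 4.998 m/s².
Stopping distance: v·t_r + v²/(2a) = 105 with t_r = 1.9 s and a = 4.998 m/s².
So v² + 18.992 v − 1049.58 = 0.
Positive root: v = −a·t_r + √((a·t_r)² + 2a·d) = −9.496 + √(90.174 + 1049.58) = 24.2642 m/s.
24.2642 m/s ÷ 0.44704 = 54.277 mph.

Maximum speed ≈ 54 mph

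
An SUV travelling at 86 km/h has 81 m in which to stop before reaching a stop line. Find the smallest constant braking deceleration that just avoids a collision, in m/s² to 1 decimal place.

86 km/h ÷ 3.6 = 23.8889 m/s.
v² = 2a·d ⇒ a = v²/(2d) = 23.8889² / (2 × 81.000) = 570.680 / 162.000 = 3.5227 m/s².

Required deceleration ≈ 3.5 m/s²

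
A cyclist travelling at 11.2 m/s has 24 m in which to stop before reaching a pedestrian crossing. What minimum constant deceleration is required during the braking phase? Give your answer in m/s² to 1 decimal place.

Required deceleration ≈ 2.6 m/s²

v² = 2a·d ⇒ a = v²/(2d) = 11.2000² / (2 × 24.000) = 125.440 / 48.000 = 2.6133 m/s².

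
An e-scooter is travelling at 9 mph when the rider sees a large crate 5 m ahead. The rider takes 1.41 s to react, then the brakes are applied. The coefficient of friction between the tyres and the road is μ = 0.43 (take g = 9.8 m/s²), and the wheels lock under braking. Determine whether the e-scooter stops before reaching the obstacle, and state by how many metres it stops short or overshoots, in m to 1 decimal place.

9 mph × 0.44704 = 4.0234 m/s.
a = μg = 0.43 × 9.8 = 4.214 m/s².
Reaction distance = 4.0234 × 1.41 = 5.673 m.
Braking distance = v²/(2a) = 16.188 / 8.428 = 1.921 m.
Total stopping distance = 5.673 + 1.921 = 7.594 m, vs 5 m available — it cannot stop in time and overshoots by 7.594 − 5 = 2.594 m.

No — it overshoots by 2.6 m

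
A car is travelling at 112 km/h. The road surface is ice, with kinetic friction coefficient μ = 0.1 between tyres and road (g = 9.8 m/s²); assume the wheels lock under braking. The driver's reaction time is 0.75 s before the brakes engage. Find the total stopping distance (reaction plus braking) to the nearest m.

112 km/h ÷ 3.6 = 31.1111 m/s.
a = μg = 0.1 × 9.8 = 0.980 m/s².
Reaction distance = v·t_r = 31.1111 × 0.75 = 23.333 m.
Braking distance = v²/(2a) = 31.1111² / (2 × 0.980) = 967.901 / 1.960 = 493.827 m.
Total = 23.333 + 493.827 = 517.160 m.

Total stopping distance ≈ 517 m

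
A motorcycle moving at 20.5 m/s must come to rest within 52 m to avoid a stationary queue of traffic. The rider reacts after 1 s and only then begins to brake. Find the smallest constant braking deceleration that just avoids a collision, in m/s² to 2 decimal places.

Distance covered during reaction = 20.5000 × 1 = 20.500 m.
Distance available for braking: 52 − 20.500 = 31.500 m.
v² = 2a·d ⇒ a = v²/(2d) = 20.5000² / (2 × 31.500) = 420.250 / 63.000 = 6.6706 m/s².

Required deceleration ≈ 6.67 m/s²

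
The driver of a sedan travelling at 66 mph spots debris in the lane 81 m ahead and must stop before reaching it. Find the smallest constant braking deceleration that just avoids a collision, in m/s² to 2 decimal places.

66 mph × 0.44704 = 29.5046 m/s.
v² = 2a·d ⇒ a = v²/(2d) = 29.5046² / (2 × 81.000) = 870.521 / 162.000 = 5.3736 m/s².

Required deceleration ≈ 5.37 m/s²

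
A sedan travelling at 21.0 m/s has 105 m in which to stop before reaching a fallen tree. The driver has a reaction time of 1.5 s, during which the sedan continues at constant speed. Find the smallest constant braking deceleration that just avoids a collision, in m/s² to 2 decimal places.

Distance covered during reaction = 21.0000 × 1.5 = 31.500 m.
Distance available for braking: 105 − 31.500 = 73.500 m.
v² = 2a·d ⇒ a = v²/(2d) = 21.0000² / (2 × 73.500) = 441.000 / 147.000 = 3.0000 m/s².

Required deceleration ≈ 3.00 m/s²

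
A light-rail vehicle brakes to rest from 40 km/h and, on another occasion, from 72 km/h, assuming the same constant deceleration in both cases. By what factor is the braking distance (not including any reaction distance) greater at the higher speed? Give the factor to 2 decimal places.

Factor ≈ 3.24

Braking distance d = v²/(2a), so with a fixed, d ∝ v².
Factor = (72/40)² = 1.8000² = 3.2400.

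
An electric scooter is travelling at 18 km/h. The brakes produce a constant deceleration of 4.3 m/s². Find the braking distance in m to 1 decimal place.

18 km/h ÷ 3.6 = 5.0000 m/s.
Braking distance = v²/(2a) = 5.0000² / (2 × 4.300) = 25.000 / 8.600 = 2.907 m.

Braking distance ≈ 2.9 m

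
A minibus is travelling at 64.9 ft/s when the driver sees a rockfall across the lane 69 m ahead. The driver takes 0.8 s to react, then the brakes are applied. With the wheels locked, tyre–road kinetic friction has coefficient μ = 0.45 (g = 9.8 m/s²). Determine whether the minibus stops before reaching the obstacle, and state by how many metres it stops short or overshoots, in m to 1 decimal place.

64.9 ft/s × 0.3048 = 19.7815 m/s.
a = μg = 0.45 × 9.8 = 4.410 m/s².
Reaction distance = 19.7815 × 0.8 = 15.825 m.
Braking distance = v²/(2a) = 391.308 / 8.820 = 44.366 m.
Total stopping distance = 15.825 + 44.366 = 60.191 m, vs 69 m available — it stops with 69 − 60.191 = 8.809 m to spare.

Yes — it stops 8.8 m short of the obstacle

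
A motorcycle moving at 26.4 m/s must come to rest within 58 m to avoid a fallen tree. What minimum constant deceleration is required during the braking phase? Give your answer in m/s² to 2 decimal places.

v² = 2a·d ⇒ a = v²/(2d) = 26.4000² / (2 × 58.000) = 696.960 / 116.000 = 6.0083 m/s².

Required deceleration ≈ 6.01 m/s²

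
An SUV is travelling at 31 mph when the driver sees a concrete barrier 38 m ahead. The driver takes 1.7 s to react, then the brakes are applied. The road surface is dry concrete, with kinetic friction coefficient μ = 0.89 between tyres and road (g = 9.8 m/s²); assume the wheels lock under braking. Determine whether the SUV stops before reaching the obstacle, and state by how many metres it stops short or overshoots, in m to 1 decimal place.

Yes — it stops 3.4 m short of the obstacle

31 mph × 0.44704 = 13.8582 m/s.
a = μg = 0.89 × 9.8 = 8.722 m/s².
Reaction distance = 13.8582 × 1.7 = 23.559 m.
Braking distance = v²/(2a) = 192.050 / 17.444 = 11.010 m.
Total stopping distance = 23.559 + 11.010 = 34.569 m, vs 38 m available — it stops with 38 − 34.569 = 3.431 m to spare.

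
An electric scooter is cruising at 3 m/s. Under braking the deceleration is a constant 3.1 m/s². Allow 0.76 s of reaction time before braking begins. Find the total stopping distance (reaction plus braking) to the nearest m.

Reaction distance = v·t_r = 3.0000 × 0.76 = 2.280 m.
Braking distance = v²/(2a) = 3.0000² / (2 × 3.100) = 9.000 / 6.200 = 1.452 m.
Total = 2.280 + 1.452 = 3.732 m.

Total stopping distance ≈ 4 m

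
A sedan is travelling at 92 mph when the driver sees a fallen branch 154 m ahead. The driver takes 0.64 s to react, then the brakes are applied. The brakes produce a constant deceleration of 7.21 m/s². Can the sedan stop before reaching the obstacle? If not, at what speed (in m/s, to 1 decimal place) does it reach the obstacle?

92 mph × 0.44704 = 41.1277 m/s.
Reaction distance = 41.1277 × 0.64 = 26.322 m.
Braking distance = v²/(2a) = 1691.488 / 14.420 = 117.302 m.
Total stopping distance = 26.322 + 117.302 = 143.624 m, vs 154 m available — it stops with 154 − 143.624 = 10.376 m to spare.

Yes — it stops about 10.4 m short of the obstacle, so it never reaches it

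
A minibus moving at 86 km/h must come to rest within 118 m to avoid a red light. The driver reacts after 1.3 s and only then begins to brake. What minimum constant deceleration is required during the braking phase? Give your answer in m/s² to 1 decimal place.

86 km/h ÷ 3.6 = 23.8889 m/s.
Distance covered during reaction = 23.8889 × 1.3 = 31.056 m.
Distance available for braking: 118 − 31.056 = 86.944 m.
v² = 2a·d ⇒ a = v²/(2d) = 23.8889² / (2 × 86.944) = 570.680 / 173.888 = 3.2819 m/s².

Required deceleration ≈ 3.3 m/s²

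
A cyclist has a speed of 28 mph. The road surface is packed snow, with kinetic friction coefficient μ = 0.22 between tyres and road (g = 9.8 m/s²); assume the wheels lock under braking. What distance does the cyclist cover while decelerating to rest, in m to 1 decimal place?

28 mph × 0.44704 = 12.5171 m/s.
a = μg = 0.22 × 9.8 = 2.156 m/s².
Braking distance = v²/(2a) = 12.5171² / (2 × 2.156) = 156.678 / 4.312 = 36.335 m.

Braking distance ≈ 36.3 m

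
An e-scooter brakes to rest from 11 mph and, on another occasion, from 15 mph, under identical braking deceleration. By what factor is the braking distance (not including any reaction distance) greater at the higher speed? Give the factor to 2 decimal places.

Braking distance d = v²/(2a), so with a fixed, d ∝ v².
Factor = (15/11)² = 1.3636² = 1.8594.

Factor ≈ 1.86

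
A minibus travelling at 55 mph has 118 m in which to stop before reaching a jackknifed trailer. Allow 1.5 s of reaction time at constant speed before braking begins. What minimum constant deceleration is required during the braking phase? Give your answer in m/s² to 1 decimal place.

Required deceleration ≈ 3.7 m/s²

55 mph × 0.44704 = 24.5872 m/s.
Distance covered during reaction = 24.5872 × 1.5 = 36.881 m.
Distance available for braking: 118 − 36.881 = 81.119 m.
v² = 2a·d ⇒ a = v²/(2d) = 24.5872² / (2 × 81.119) = 604.530 / 162.238 = 3.7262 m/s².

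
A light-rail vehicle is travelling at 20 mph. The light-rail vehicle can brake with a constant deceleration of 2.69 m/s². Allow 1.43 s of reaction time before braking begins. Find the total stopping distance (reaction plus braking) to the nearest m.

Total stopping distance ≈ 28 m

20 mph × 0.44704 = 8.9408 m/s.
Reaction distance = v·t_r = 8.9408 × 1.43 = 12.785 m.
Braking distance = v²/(2a) = 8.9408² / (2 × 2.690) = 79.938 / 5.380 = 14.858 m.
Total = 12.785 + 14.858 = 27.643 m.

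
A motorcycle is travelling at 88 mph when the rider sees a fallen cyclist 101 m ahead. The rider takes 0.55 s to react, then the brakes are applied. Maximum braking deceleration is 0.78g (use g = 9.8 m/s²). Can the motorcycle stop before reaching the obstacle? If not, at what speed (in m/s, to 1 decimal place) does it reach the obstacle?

No — it strikes the obstacle at 18.3 m/s

88 mph × 0.44704 = 39.3395 m/s.
a = 0.78 × 9.8 = 7.644 m/s².
Reaction distance = 39.3395 × 0.55 = 21.637 m.
Braking distance needed to stop: v²/(2a) = 1547.596 / 15.288 = 101.229 m, so total needed = 21.637 + 101.229 = 122.866 m > 101 m — it cannot stop.
Distance remaining when braking begins: 101 − 21.637 = 79.363 m.
v² = v₀² − 2a·d = 1547.596 − 2 × 7.644 × 79.363 = 334.294 m²/s².
v = √334.294 = 18.284 m/s.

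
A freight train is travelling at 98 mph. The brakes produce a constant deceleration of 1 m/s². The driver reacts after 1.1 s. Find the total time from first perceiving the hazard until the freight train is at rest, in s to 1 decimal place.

Total time ≈ 44.9 s

98 mph × 0.44704 = 43.8099 m/s.
Braking time = v/a = 43.8099 / 1.000 = 43.810 s.
Total = 1.1 + 43.810 = 44.910 s.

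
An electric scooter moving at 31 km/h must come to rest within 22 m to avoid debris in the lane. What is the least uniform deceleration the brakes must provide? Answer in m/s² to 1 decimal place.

Required deceleration ≈ 1.7 m/s²

31 km/h ÷ 3.6 = 8.6111 m/s.
v² = 2a·d ⇒ a = v²/(2d) = 8.6111² / (2 × 22.000) = 74.151 / 44.000 = 1.6852 m/s².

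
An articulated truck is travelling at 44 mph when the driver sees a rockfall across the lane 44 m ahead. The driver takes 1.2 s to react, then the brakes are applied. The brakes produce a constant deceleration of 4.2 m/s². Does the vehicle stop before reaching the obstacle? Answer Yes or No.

44 mph × 0.44704 = 19.6698 m/s.
Reaction distance = 19.6698 × 1.2 = 23.604 m.
Braking distance = v²/(2a) = 386.901 / 8.400 = 46.060 m.
Total stopping distance = 23.604 + 46.060 = 69.664 m, vs 44 m available — it cannot stop in time and overshoots by 69.664 − 44 = 25.664 m.

No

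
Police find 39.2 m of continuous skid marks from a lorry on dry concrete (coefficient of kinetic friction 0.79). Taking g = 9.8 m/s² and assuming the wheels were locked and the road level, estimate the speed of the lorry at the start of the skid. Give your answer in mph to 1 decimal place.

Deceleration a = μg = 0.79 × 9.8 = 7.742 m/s².
v = √(2a·d) = √(2 × 7.742 × 39.2) = √606.973 = 24.6368 m/s.
= 24.6368 ÷ 0.44704 = 55.111 mph.

Initial speed ≈ 55.1 mph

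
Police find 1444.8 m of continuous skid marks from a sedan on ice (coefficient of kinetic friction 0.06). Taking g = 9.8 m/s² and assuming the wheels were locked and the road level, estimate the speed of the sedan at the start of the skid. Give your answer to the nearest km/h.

Initial speed ≈ 148 km/h

Deceleration a = μg = 0.06 × 9.8 = 0.588 m/s².
v = √(2a·d) = √(2 × 0.588 × 1444.8) = √1699.085 = 41.2200 m/s.
= 41.2200 × 3.6 = 148.392 km/h.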